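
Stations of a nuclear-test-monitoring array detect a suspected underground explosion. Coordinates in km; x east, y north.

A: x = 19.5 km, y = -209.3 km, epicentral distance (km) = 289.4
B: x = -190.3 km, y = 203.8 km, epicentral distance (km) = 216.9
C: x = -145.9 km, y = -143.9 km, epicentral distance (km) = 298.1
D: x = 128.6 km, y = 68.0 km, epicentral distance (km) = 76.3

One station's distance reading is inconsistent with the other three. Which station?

Solve using three stations at a time. Using A, C, D (subtract circle equations pairwise → linear system) gives (x, y) ≈ (53.0, 78.2).
Distances from that point to each station vs reported:
  A: calculated 289.4 vs reported 289.4 → residual 0.0 km
  B: calculated 273.8 vs reported 216.9 → residual 56.9 km
  C: calculated 298.1 vs reported 298.1 → residual 0.0 km
  D: calculated 76.3 vs reported 76.3 → residual 0.0 km
A, C, D are mutually consistent (residuals ≈ 0); B is off by 56.9 km.

B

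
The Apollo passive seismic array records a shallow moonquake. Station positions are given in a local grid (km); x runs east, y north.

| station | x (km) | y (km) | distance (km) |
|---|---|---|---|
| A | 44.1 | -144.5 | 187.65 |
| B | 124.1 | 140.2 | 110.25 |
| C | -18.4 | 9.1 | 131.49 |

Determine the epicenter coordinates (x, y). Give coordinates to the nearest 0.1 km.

Circle about each station: (x − 44.1)² + (y + 144.5)² = 187.65²; (x − 124.1)² + (y − 140.2)² = 110.25²; (x + 18.4)² + (y − 9.1)² = 131.49².
Subtracting the A equation from the B and C equations removes the quadratic terms:
160.0 x + 569.4 y = 35289.25
-125.0 x + 307.2 y = -4480.79
Solving the 2×2 system: x ≈ 111.3, y ≈ 30.7 km.

111.3 km east, 30.7 km north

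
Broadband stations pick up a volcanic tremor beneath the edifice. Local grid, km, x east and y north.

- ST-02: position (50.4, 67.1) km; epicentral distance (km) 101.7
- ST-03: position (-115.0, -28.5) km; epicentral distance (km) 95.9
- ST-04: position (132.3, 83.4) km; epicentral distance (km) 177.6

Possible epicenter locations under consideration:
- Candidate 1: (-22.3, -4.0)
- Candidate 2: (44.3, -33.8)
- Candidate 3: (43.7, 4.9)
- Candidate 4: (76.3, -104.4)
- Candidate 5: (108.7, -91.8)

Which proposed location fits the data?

For each candidate, compare |candidate − station| to the reported distance:
Candidate 1: residuals ST-02 0.0, ST-03 0.0, ST-04 0.0 → max 0.0 km
Candidate 2: residuals ST-02 0.6, ST-03 63.5, ST-04 31.0 → max 63.5 km
Candidate 3: residuals ST-02 39.1, ST-03 66.3, ST-04 59.2 → max 66.3 km
Candidate 4: residuals ST-02 71.7, ST-03 109.9, ST-04 18.4 → max 109.9 km
Candidate 5: residuals ST-02 67.6, ST-03 136.6, ST-04 0.8 → max 136.6 km
Only Candidate 1 has all residuals ≈ 0.

Candidate 1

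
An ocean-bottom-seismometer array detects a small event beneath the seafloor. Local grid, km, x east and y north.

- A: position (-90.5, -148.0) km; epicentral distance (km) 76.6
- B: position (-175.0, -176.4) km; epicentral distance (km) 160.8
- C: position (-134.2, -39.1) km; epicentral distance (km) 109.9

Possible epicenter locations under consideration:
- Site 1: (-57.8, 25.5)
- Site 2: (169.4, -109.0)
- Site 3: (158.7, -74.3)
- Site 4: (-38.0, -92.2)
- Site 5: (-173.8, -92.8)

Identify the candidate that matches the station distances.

For each candidate, compare |candidate − station| to the reported distance:
Site 1: residuals A 100.0, B 72.7, C 9.8 → max 100.0 km
Site 2: residuals A 186.2, B 190.1, C 201.6 → max 201.6 km
Site 3: residuals A 183.3, B 188.2, C 185.1 → max 188.2 km
Site 4: residuals A 0.0, B 0.0, C 0.0 → max 0.0 km
Site 5: residuals A 23.3, B 77.2, C 43.2 → max 77.2 km
Only Site 4 has all residuals ≈ 0.

Site 4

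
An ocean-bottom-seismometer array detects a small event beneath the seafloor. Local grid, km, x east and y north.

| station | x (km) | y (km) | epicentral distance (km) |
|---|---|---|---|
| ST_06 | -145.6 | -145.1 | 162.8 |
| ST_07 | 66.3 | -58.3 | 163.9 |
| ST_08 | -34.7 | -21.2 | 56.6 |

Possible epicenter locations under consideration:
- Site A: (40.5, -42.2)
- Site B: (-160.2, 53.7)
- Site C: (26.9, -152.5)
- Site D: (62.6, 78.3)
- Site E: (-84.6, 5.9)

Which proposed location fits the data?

Site E

For each candidate, compare |candidate − station| to the reported distance:
Site A: residuals ST_06 49.9, ST_07 133.5, ST_08 21.5 → max 133.5 km
Site B: residuals ST_06 36.5, ST_07 88.8, ST_08 89.6 → max 89.6 km
Site C: residuals ST_06 9.9, ST_07 61.8, ST_08 88.4 → max 88.4 km
Site D: residuals ST_06 142.6, ST_07 27.2, ST_08 82.6 → max 142.6 km
Site E: residuals ST_06 0.1, ST_07 0.1, ST_08 0.2 → max 0.2 km
Only Site E has all residuals ≈ 0.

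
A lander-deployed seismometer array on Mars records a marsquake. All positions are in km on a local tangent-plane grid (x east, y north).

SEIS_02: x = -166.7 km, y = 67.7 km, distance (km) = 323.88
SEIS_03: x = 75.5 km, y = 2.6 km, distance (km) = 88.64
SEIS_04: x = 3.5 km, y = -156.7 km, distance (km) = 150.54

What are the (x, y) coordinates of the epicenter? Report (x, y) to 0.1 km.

Circle about each station: (x + 166.7)² + (y − 67.7)² = 323.88²; (x − 75.5)² + (y − 2.6)² = 88.64²; (x − 3.5)² + (y + 156.7)² = 150.54².
Subtracting the SEIS_02 equation from the SEIS_03 and SEIS_04 equations removes the quadratic terms:
484.4 x − 130.2 y = 70376.03
340.4 x − 448.8 y = 74430.92
Solving the 2×2 system: x ≈ 126.5, y ≈ -69.9 km.

(126.5, -69.9)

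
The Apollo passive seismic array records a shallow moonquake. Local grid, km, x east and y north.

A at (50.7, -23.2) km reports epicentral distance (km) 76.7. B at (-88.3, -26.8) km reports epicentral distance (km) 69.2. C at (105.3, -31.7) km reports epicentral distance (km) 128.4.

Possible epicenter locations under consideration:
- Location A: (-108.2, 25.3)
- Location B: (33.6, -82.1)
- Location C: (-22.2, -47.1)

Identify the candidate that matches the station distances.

Location C

For each candidate, compare |candidate − station| to the reported distance:
Location A: residuals A 89.4, B 13.4, C 92.6 → max 92.6 km
Location B: residuals A 15.4, B 64.7, C 40.8 → max 64.7 km
Location C: residuals A 0.0, B 0.1, C 0.0 → max 0.1 km
Only Location C has all residuals ≈ 0.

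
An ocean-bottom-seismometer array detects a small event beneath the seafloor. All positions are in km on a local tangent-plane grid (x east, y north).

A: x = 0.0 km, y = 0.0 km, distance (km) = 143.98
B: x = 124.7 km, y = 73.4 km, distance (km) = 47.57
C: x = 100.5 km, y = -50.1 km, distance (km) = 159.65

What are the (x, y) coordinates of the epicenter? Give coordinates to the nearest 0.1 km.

x ≈ 93.6 km, y ≈ 109.4 km

Circle about each station: x² + y² = 143.98²; (x − 124.7)² + (y − 73.4)² = 47.57²; (x − 100.5)² + (y + 50.1)² = 159.65².
Subtracting pairs of circle equations eliminates x²+y² and gives linear equations (the radical axes):
249.4 x + 146.8 y = 39404.99
201.0 x − 100.2 y = 7852.38
Solving the 2×2 system: x ≈ 93.6, y ≈ 109.4 km.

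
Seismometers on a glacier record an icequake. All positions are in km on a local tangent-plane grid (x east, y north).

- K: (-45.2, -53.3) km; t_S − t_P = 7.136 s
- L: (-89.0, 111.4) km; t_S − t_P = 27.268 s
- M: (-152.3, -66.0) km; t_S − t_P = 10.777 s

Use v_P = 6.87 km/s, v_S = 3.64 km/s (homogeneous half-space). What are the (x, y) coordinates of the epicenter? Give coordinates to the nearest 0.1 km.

-75.8 km east, -99.3 km north

Distance from S−P lag: d = Δt · v_P v_S / (v_P − v_S) = Δt · (6.87·3.64)/(6.87−3.64) ≈ 7.7420·Δt.
So d_K = 55.25, d_L = 211.11, d_M = 83.44 km.
Circle about each station: (x + 45.2)² + (y + 53.3)² = 55.25²; (x + 89.0)² + (y − 111.4)² = 211.11²; (x + 152.3)² + (y + 66.0)² = 83.44².
Subtracting the K equation from the L and M equations removes the quadratic terms:
-87.6 x + 329.4 y = -26067.84
-214.2 x − 25.4 y = 18757.69
Solving the 2×2 system: x ≈ -75.8, y ≈ -99.3 km.
Check against K (with the unrounded x, y): √((x + 45.2)²+(y + 53.3)²) = 55.24 ≈ 55.25 km. ✓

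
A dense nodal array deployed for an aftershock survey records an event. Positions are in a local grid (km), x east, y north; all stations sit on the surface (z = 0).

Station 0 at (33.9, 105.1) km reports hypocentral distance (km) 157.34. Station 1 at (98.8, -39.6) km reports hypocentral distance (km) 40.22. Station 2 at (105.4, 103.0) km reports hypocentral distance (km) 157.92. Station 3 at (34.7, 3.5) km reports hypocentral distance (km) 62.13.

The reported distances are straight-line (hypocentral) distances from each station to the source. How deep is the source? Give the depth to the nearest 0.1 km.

depth ≈ 18.0 km

Each station gives a sphere (x−x_i)² + (y−y_i)² + z² = d_i² (stations at z=0).
Subtracting the Station 0 sphere from Station 1 and Station 2: z² cancels, leaving linear equations in x and y:
129.8 x − 289.4 y = 22272.61
143.0 x − 4.2 y = 9340.09
Solving: x ≈ 63.897, y ≈ -48.303 km (keep extra digits for the depth step; rounded: 63.9, -48.3).
Then from the Station 0 sphere: z² = 157.34² − (x − 33.9)² − (y − 105.1)² with x = 63.897, y = -48.303, so z ≈ 17.988 ≈ 18.0 km.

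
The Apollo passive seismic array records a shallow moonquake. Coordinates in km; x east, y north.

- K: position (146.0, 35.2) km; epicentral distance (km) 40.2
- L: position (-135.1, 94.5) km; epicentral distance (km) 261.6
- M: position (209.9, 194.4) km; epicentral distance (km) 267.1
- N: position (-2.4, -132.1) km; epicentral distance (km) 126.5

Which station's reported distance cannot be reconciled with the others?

K

Solve using three stations at a time. Using L, M, N (subtract circle equations pairwise → linear system) gives (x, y) ≈ (87.5, -43.0).
Distances from that point to each station vs reported:
  K: calculated 97.7 vs reported 40.2 → residual 57.5 km
  L: calculated 261.6 vs reported 261.6 → residual 0.0 km
  M: calculated 267.1 vs reported 267.1 → residual 0.0 km
  N: calculated 126.5 vs reported 126.5 → residual 0.0 km
L, M, N are mutually consistent (residuals ≈ 0); K is off by 57.5 km.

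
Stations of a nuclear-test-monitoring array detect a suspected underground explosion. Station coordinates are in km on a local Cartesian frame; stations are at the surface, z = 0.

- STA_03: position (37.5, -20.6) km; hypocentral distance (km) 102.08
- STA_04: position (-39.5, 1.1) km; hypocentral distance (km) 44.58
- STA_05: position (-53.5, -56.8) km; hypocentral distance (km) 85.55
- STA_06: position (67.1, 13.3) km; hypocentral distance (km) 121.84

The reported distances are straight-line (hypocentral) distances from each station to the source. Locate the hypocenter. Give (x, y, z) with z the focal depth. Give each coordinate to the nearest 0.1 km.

(-47.8, 18.5, 40.2)

Each station gives a sphere (x−x_i)² + (y−y_i)² + z² = d_i² (stations at z=0).
Subtracting the STA_03 sphere from STA_04 and STA_05: z² cancels, leaving linear equations in x and y:
-154.0 x + 43.4 y = 8163.80
-182.0 x − 72.4 y = 7359.40
Solving: x ≈ -47.797, y ≈ 18.504 km (keep extra digits for the depth step; rounded: -47.8, 18.5).
Then from the STA_03 sphere: z² = 102.08² − (x − 37.5)² − (y + 20.6)² with x = -47.797, y = 18.504, so z ≈ 40.195 ≈ 40.2 km.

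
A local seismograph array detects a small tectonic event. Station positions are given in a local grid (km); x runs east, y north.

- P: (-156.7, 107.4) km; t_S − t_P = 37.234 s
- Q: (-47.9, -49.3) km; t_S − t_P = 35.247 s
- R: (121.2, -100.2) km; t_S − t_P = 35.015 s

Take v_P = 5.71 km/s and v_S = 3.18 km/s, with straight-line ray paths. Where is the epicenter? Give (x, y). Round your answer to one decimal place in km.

Distance from S−P lag: d = Δt · v_P v_S / (v_P − v_S) = Δt · (5.71·3.18)/(5.71−3.18) ≈ 7.1770·Δt.
So d_P = 267.23, d_Q = 252.97, d_R = 251.30 km.
Circle about each station: (x + 156.7)² + (y − 107.4)² = 267.23²; (x + 47.9)² + (y + 49.3)² = 252.97²; (x − 121.2)² + (y + 100.2)² = 251.30².
Subtracting the P equation from the Q and R equations removes the quadratic terms:
217.6 x − 313.4 y = -23946.70
555.8 x − 415.2 y = -3099.99
Solving the 2×2 system: x ≈ 107.0, y ≈ 150.7 km.

(107.0, 150.7)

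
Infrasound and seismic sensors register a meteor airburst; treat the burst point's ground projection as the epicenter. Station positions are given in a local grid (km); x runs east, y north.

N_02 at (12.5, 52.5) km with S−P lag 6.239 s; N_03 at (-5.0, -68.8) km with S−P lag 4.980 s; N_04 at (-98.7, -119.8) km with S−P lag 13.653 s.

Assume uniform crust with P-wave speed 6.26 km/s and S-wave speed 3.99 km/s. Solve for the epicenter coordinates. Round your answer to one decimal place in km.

(10.0, -16.1)

Distance from S−P lag: d = Δt · v_P v_S / (v_P − v_S) = Δt · (6.26·3.99)/(6.26−3.99) ≈ 11.0033·Δt.
So d_N_02 = 68.65, d_N_03 = 54.80, d_N_04 = 150.23 km.
Circle about each station: (x − 12.5)² + (y − 52.5)² = 68.65²; (x + 5.0)² + (y + 68.8)² = 54.80²; (x + 98.7)² + (y + 119.8)² = 150.23².
Subtracting pairs of circle equations eliminates x²+y² and gives linear equations (the radical axes):
-35.0 x − 242.6 y = 3555.72
-222.4 x − 344.6 y = 3325.00
Solving the 2×2 system: x ≈ 10.0, y ≈ -16.1 km.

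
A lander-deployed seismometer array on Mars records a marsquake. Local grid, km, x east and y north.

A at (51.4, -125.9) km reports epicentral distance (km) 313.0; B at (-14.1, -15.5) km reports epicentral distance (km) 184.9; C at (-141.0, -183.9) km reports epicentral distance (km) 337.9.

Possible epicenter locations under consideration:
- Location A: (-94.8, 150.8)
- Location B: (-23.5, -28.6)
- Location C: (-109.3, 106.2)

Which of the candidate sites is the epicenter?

For each candidate, compare |candidate − station| to the reported distance:
Location A: residuals A 0.1, B 0.1, C 0.0 → max 0.1 km
Location B: residuals A 190.2, B 168.8, C 143.2 → max 190.2 km
Location C: residuals A 30.7, B 30.4, C 46.1 → max 46.1 km
Only Location A has all residuals ≈ 0.

Location A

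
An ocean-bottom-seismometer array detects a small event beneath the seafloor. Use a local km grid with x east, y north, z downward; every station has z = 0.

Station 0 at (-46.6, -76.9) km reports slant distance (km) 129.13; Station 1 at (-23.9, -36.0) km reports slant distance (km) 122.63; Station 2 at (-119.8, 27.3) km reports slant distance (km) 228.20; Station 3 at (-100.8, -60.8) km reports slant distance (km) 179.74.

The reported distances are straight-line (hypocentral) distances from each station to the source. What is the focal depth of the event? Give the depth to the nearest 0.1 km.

depth ≈ 65.4 km

Each station gives a sphere (x−x_i)² + (y−y_i)² + z² = d_i² (stations at z=0).
Subtracting the Station 0 sphere from Station 1 and Station 2: z² cancels, leaving linear equations in x and y:
45.4 x + 81.8 y = -4581.52
-146.4 x + 208.4 y = -28388.52
Solving: x ≈ 63.787, y ≈ -91.411 km (keep extra digits for the depth step; rounded: 63.8, -91.4).
Then from the Station 0 sphere: z² = 129.13² − (x + 46.6)² − (y + 76.9)² with x = 63.787, y = -91.411, so z ≈ 65.412 ≈ 65.4 km.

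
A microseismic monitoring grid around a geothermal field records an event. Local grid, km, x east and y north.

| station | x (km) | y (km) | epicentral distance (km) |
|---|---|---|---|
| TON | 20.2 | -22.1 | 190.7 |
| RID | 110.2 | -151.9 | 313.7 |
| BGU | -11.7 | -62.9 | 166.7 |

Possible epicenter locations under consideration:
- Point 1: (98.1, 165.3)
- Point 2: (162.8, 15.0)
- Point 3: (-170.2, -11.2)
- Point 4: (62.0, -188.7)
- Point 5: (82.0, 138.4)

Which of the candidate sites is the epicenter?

Point 3

For each candidate, compare |candidate − station| to the reported distance:
Point 1: residuals TON 12.2, RID 3.7, BGU 86.5 → max 86.5 km
Point 2: residuals TON 43.4, RID 138.7, BGU 24.4 → max 138.7 km
Point 3: residuals TON 0.0, RID 0.0, BGU 0.0 → max 0.0 km
Point 4: residuals TON 18.9, RID 253.1, BGU 20.9 → max 253.1 km
Point 5: residuals TON 18.7, RID 22.0, BGU 55.3 → max 55.3 km
Only Point 3 has all residuals ≈ 0.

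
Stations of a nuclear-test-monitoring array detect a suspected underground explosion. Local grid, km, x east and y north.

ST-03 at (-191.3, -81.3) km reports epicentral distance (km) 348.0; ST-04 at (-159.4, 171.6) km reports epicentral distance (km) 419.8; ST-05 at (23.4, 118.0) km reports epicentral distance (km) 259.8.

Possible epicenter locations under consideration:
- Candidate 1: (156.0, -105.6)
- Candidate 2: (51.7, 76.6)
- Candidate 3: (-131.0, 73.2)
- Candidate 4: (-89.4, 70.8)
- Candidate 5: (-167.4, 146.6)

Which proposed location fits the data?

Candidate 1

For each candidate, compare |candidate − station| to the reported distance:
Candidate 1: residuals ST-03 0.1, ST-04 0.1, ST-05 0.2 → max 0.2 km
Candidate 2: residuals ST-03 58.2, ST-04 188.3, ST-05 209.7 → max 209.7 km
Candidate 3: residuals ST-03 182.1, ST-04 317.4, ST-05 99.0 → max 317.4 km
Candidate 4: residuals ST-03 164.9, ST-04 297.1, ST-05 137.5 → max 297.1 km
Candidate 5: residuals ST-03 118.9, ST-04 393.6, ST-05 66.9 → max 393.6 km
Only Candidate 1 has all residuals ≈ 0.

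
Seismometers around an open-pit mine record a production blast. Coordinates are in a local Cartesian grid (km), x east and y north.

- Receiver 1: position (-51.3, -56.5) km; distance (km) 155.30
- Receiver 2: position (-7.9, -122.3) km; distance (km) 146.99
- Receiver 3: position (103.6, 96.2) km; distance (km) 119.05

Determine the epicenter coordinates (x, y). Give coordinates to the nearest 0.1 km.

(100.3, -22.8)

Circle about each station: (x + 51.3)² + (y + 56.5)² = 155.30²; (x + 7.9)² + (y + 122.3)² = 146.99²; (x − 103.6)² + (y − 96.2)² = 119.05².
Subtracting the Receiver 1 equation from the Receiver 2 and Receiver 3 equations removes the quadratic terms:
86.8 x − 131.6 y = 11707.79
309.8 x + 305.4 y = 24108.65
Solving the 2×2 system: x ≈ 100.3, y ≈ -22.8 km.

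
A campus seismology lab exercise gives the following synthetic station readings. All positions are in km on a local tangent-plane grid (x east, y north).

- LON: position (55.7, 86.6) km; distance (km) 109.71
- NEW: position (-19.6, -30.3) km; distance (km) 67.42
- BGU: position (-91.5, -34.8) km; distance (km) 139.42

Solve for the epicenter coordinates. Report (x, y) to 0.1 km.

Circle about each station: (x − 55.7)² + (y − 86.6)² = 109.71²; (x + 19.6)² + (y + 30.3)² = 67.42²; (x + 91.5)² + (y + 34.8)² = 139.42².
Subtracting the LON equation from the NEW and BGU equations removes the quadratic terms:
-150.6 x − 233.8 y = -1808.97
-294.4 x − 242.8 y = -8420.41
Solving the 2×2 system: x ≈ 47.4, y ≈ -22.8 km.
Check against LON (with the unrounded x, y): √((x − 55.7)²+(y − 86.6)²) = 109.71 ≈ 109.71 km. ✓

x ≈ 47.4 km, y ≈ -22.8 km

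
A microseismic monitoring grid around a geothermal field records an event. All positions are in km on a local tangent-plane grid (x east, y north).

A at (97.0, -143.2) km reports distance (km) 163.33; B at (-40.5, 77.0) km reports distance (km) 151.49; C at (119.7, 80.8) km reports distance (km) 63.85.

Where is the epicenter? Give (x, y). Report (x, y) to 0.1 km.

Circle about each station: (x − 97.0)² + (y + 143.2)² = 163.33²; (x + 40.5)² + (y − 77.0)² = 151.49²; (x − 119.7)² + (y − 80.8)² = 63.85².
Subtracting the A equation from the B and C equations removes the quadratic terms:
-275.0 x + 440.4 y = -18618.52
45.4 x + 448.0 y = 13541.36
Solving the 2×2 system: x ≈ 99.9, y ≈ 20.1 km.
Check against A (with the unrounded x, y): √((x − 97.0)²+(y + 143.2)²) = 163.33 ≈ 163.33 km. ✓

99.9 km east, 20.1 km north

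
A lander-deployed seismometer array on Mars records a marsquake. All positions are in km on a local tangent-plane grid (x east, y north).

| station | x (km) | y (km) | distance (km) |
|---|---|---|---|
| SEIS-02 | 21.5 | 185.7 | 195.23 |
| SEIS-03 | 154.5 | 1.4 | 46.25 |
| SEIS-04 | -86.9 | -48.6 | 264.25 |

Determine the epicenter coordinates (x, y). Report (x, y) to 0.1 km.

Circle about each station: (x − 21.5)² + (y − 185.7)² = 195.23²; (x − 154.5)² + (y − 1.4)² = 46.25²; (x + 86.9)² + (y + 48.6)² = 264.25².
Subtracting the SEIS-02 equation from the SEIS-03 and SEIS-04 equations removes the quadratic terms:
266.0 x − 368.6 y = 24901.16
-216.8 x − 468.6 y = -56746.48
Solving the 2×2 system: x ≈ 159.3, y ≈ 47.4 km.

x ≈ 159.3 km, y ≈ 47.4 km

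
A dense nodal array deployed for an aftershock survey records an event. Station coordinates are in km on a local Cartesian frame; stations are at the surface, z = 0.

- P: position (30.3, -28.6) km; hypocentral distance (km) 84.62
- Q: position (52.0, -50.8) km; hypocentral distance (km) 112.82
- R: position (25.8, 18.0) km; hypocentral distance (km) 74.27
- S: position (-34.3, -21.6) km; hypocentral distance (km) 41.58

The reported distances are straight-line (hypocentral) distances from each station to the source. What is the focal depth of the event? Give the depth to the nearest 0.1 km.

depth ≈ 30.7 km

Each station gives a sphere (x−x_i)² + (y−y_i)² + z² = d_i² (stations at z=0).
Subtracting the P sphere from Q and R: z² cancels, leaving linear equations in x and y:
43.4 x − 44.4 y = -2019.22
-9.0 x + 93.2 y = 898.10
Solving: x ≈ -40.687, y ≈ 5.707 km (keep extra digits for the depth step; rounded: -40.7, 5.7).
Then from the P sphere: z² = 84.62² − (x − 30.3)² − (y + 28.6)² with x = -40.687, y = 5.707, so z ≈ 30.731 ≈ 30.7 km.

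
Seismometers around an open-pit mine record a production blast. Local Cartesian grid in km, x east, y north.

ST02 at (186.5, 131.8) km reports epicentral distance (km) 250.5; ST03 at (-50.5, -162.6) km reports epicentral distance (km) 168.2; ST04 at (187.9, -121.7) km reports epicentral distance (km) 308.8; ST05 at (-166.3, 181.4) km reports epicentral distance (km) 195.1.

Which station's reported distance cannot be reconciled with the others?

ST02

Solve using three stations at a time. Using ST03, ST04, ST05 (subtract circle equations pairwise → linear system) gives (x, y) ≈ (-96.2, -0.7).
Distances from that point to each station vs reported:
  ST02: calculated 312.2 vs reported 250.5 → residual 61.7 km
  ST03: calculated 168.2 vs reported 168.2 → residual 0.0 km
  ST04: calculated 308.8 vs reported 308.8 → residual 0.0 km
  ST05: calculated 195.1 vs reported 195.1 → residual 0.0 km
ST03, ST04, ST05 are mutually consistent (residuals ≈ 0); ST02 is off by 61.7 km.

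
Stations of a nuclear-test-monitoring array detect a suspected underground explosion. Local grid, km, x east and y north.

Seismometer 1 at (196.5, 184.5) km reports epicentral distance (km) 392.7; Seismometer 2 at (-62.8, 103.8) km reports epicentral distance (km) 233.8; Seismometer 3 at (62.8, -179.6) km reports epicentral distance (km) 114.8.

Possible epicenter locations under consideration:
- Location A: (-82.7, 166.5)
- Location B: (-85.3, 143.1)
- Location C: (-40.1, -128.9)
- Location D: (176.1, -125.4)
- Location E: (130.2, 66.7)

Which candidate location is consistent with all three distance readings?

Location C

For each candidate, compare |candidate − station| to the reported distance:
Location A: residuals Seismometer 1 112.9, Seismometer 2 168.0, Seismometer 3 260.6 → max 260.6 km
Location B: residuals Seismometer 1 107.9, Seismometer 2 188.5, Seismometer 3 240.3 → max 240.3 km
Location C: residuals Seismometer 1 0.0, Seismometer 2 0.0, Seismometer 3 0.1 → max 0.1 km
Location D: residuals Seismometer 1 82.1, Seismometer 2 97.3, Seismometer 3 10.8 → max 97.3 km
Location E: residuals Seismometer 1 257.5, Seismometer 2 37.3, Seismometer 3 140.6 → max 257.5 km
Only Location C has all residuals ≈ 0.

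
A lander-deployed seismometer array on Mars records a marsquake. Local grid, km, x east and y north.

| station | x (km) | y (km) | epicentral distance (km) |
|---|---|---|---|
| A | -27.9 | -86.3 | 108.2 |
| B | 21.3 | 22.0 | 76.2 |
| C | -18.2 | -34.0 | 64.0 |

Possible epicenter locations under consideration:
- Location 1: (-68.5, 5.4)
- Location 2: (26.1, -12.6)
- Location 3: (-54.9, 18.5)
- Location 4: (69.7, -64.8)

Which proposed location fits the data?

For each candidate, compare |candidate − station| to the reported distance:
Location 1: residuals A 7.9, B 15.1, C 0.1 → max 15.1 km
Location 2: residuals A 16.8, B 41.3, C 14.8 → max 41.3 km
Location 3: residuals A 0.0, B 0.1, C 0.1 → max 0.1 km
Location 4: residuals A 8.3, B 23.2, C 29.1 → max 29.1 km
Only Location 3 has all residuals ≈ 0.

Location 3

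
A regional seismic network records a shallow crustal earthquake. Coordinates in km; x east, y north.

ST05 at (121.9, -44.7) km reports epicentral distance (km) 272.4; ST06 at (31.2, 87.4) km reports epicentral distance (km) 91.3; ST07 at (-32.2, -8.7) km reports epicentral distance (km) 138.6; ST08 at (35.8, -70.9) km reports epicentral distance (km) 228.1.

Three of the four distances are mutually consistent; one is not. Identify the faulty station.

ST06

Solve using three stations at a time. Using ST05, ST07, ST08 (subtract circle equations pairwise → linear system) gives (x, y) ≈ (-101.4, 111.3).
Distances from that point to each station vs reported:
  ST05: calculated 272.3 vs reported 272.4 → residual 0.1 km
  ST06: calculated 134.7 vs reported 91.3 → residual 43.4 km
  ST07: calculated 138.5 vs reported 138.6 → residual 0.1 km
  ST08: calculated 228.0 vs reported 228.1 → residual 0.1 km
ST05, ST07, ST08 are mutually consistent (residuals ≈ 0); ST06 is off by 43.4 km.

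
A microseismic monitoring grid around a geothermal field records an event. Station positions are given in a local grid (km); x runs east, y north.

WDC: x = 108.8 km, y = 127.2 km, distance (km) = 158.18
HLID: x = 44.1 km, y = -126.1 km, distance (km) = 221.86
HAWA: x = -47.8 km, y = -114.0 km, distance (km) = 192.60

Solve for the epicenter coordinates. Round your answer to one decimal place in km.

(-41.7, 78.5)

Circle about each station: (x − 108.8)² + (y − 127.2)² = 158.18²; (x − 44.1)² + (y + 126.1)² = 221.86²; (x + 47.8)² + (y + 114.0)² = 192.60².
Subtracting the WDC equation from the HLID and HAWA equations removes the quadratic terms:
-129.4 x − 506.6 y = -34372.21
-313.2 x − 482.4 y = -24810.29
Solving the 2×2 system: x ≈ -41.7, y ≈ 78.5 km.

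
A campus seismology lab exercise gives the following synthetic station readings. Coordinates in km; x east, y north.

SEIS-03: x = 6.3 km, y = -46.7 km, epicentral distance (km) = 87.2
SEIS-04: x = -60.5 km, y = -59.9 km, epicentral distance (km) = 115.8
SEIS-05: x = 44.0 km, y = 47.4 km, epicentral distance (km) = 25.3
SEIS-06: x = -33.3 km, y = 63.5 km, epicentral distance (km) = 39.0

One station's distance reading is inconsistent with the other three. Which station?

Solve using three stations at a time. Using SEIS-03, SEIS-04, SEIS-06 (subtract circle equations pairwise → linear system) gives (x, y) ≈ (-2.1, 40.1).
Distances from that point to each station vs reported:
  SEIS-03: calculated 87.2 vs reported 87.2 → residual 0.0 km
  SEIS-04: calculated 115.8 vs reported 115.8 → residual 0.0 km
  SEIS-05: calculated 46.7 vs reported 25.3 → residual 21.4 km
  SEIS-06: calculated 39.0 vs reported 39.0 → residual 0.0 km
SEIS-03, SEIS-04, SEIS-06 are mutually consistent (residuals ≈ 0); SEIS-05 is off by 21.4 km.

SEIS-05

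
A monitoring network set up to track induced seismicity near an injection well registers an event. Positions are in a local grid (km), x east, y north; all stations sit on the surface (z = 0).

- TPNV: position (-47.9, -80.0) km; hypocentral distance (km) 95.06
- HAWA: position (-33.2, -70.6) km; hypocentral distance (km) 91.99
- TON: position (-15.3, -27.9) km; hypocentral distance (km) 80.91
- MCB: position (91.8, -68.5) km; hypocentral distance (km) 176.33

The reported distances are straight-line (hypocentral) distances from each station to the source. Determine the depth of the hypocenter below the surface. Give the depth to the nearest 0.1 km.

63.7 km

Each station gives a sphere (x−x_i)² + (y−y_i)² + z² = d_i² (stations at z=0).
Subtracting the TPNV sphere from HAWA and TON: z² cancels, leaving linear equations in x and y:
29.4 x + 18.8 y = -2033.57
65.2 x + 104.2 y = -5191.93
Solving: x ≈ -62.191, y ≈ -10.913 km (keep extra digits for the depth step; rounded: -62.2, -10.9).
Then from the TPNV sphere: z² = 95.06² − (x + 47.9)² − (y + 80.0)² with x = -62.191, y = -10.913, so z ≈ 63.712 ≈ 63.7 km.
Check against MCB (with the unrounded solution): distance 176.32 ≈ 176.33 km. ✓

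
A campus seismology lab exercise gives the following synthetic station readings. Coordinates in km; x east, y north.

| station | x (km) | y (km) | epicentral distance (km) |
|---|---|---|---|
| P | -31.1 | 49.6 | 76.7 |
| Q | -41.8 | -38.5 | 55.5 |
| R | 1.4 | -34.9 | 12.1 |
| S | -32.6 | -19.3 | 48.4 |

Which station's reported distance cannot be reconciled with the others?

P

Solve using three stations at a time. Using Q, R, S (subtract circle equations pairwise → linear system) gives (x, y) ≈ (13.5, -34.0).
Distances from that point to each station vs reported:
  P: calculated 94.8 vs reported 76.7 → residual 18.1 km
  Q: calculated 55.5 vs reported 55.5 → residual 0.0 km
  R: calculated 12.2 vs reported 12.1 → residual 0.1 km
  S: calculated 48.4 vs reported 48.4 → residual 0.0 km
Q, R, S are mutually consistent (residuals ≈ 0); P is off by 18.1 km.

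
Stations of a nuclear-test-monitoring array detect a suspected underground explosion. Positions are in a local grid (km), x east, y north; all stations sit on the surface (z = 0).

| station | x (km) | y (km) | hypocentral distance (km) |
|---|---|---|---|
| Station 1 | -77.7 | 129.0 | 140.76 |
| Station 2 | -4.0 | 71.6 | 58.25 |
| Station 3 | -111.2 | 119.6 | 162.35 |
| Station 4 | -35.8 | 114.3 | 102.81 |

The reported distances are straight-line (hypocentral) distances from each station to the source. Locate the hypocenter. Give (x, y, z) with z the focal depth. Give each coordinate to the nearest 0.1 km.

(26.0, 43.1, 41.0)

Each station gives a sphere (x−x_i)² + (y−y_i)² + z² = d_i² (stations at z=0).
Subtracting the Station 1 sphere from Station 2 and Station 3: z² cancels, leaving linear equations in x and y:
147.4 x − 114.8 y = -1115.41
-67.0 x − 18.8 y = -2552.83
Solving: x ≈ 26.006, y ≈ 43.107 km (keep extra digits for the depth step; rounded: 26.0, 43.1).
Then from the Station 1 sphere: z² = 140.76² − (x + 77.7)² − (y − 129.0)² with x = 26.006, y = 43.107, so z ≈ 40.998 ≈ 41.0 km.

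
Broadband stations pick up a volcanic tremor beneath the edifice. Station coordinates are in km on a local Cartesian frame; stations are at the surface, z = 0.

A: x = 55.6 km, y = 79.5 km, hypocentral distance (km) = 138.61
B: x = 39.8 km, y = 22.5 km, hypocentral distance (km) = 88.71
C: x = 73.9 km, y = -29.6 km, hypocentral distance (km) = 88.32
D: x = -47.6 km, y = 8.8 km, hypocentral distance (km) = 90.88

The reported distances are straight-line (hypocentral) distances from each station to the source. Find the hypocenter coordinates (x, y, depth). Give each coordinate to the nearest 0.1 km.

(6.6, -37.1, 56.7)

Each station gives a sphere (x−x_i)² + (y−y_i)² + z² = d_i² (stations at z=0).
Subtracting the A sphere from B and C: z² cancels, leaving linear equations in x and y:
-31.6 x − 114.0 y = 4021.95
36.6 x − 218.2 y = 8338.07
Solving: x ≈ 6.591, y ≈ -37.107 km (keep extra digits for the depth step; rounded: 6.6, -37.1).
Then from the A sphere: z² = 138.61² − (x − 55.6)² − (y − 79.5)² with x = 6.591, y = -37.107, so z ≈ 56.689 ≈ 56.7 km.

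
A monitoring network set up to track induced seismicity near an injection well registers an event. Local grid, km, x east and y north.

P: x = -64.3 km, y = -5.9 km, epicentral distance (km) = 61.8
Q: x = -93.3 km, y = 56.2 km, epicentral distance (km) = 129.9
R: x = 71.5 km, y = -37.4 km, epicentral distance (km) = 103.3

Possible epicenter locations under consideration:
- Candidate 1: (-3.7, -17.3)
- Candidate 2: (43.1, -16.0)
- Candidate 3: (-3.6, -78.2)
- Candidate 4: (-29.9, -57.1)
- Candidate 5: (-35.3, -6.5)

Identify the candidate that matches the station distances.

Candidate 4

For each candidate, compare |candidate − station| to the reported distance:
Candidate 1: residuals P 0.1, Q 14.0, R 25.5 → max 25.5 km
Candidate 2: residuals P 46.1, Q 24.4, R 67.7 → max 67.7 km
Candidate 3: residuals P 32.6, Q 31.7, R 17.8 → max 32.6 km
Candidate 4: residuals P 0.1, Q 0.1, R 0.0 → max 0.1 km
Candidate 5: residuals P 32.8, Q 44.5, R 7.9 → max 44.5 km
Only Candidate 4 has all residuals ≈ 0.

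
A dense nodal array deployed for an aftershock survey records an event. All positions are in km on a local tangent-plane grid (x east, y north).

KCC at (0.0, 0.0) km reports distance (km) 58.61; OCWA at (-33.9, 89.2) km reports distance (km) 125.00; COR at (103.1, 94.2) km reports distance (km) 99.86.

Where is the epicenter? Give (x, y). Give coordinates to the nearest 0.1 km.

x ≈ 58.4 km, y ≈ 4.9 km

Circle about each station: x² + y² = 58.61²; (x + 33.9)² + (y − 89.2)² = 125.00²; (x − 103.1)² + (y − 94.2)² = 99.86².
Subtracting the KCC equation from the OCWA and COR equations removes the quadratic terms:
-67.8 x + 178.4 y = -3084.02
206.2 x + 188.4 y = 12966.36
Solving the 2×2 system: x ≈ 58.4, y ≈ 4.9 km.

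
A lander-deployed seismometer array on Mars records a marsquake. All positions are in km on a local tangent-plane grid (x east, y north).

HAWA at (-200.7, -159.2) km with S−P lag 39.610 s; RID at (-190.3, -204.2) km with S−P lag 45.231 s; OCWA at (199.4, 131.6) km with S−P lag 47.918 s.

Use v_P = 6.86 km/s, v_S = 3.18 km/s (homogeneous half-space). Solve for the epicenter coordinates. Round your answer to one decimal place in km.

-67.4 km east, 34.1 km north

Distance from S−P lag: d = Δt · v_P v_S / (v_P − v_S) = Δt · (6.86·3.18)/(6.86−3.18) ≈ 5.9279·Δt.
So d_HAWA = 234.81, d_RID = 268.13, d_OCWA = 284.05 km.
Circle about each station: (x + 200.7)² + (y + 159.2)² = 234.81²; (x + 190.3)² + (y + 204.2)² = 268.13²; (x − 199.4)² + (y − 131.6)² = 284.05².
Subtracting the HAWA equation from the RID and OCWA equations removes the quadratic terms:
20.8 x − 90.0 y = -4471.36
800.2 x + 581.6 y = -34094.88
Solving the 2×2 system: x ≈ -67.4, y ≈ 34.1 km.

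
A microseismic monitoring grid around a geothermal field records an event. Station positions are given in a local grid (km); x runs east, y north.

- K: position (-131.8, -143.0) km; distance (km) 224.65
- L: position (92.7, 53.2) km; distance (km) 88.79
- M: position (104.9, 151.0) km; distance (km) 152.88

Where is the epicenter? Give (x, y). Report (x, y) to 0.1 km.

Circle about each station: (x + 131.8)² + (y + 143.0)² = 224.65²; (x − 92.7)² + (y − 53.2)² = 88.79²; (x − 104.9)² + (y − 151.0)² = 152.88².
Subtracting pairs of circle equations eliminates x²+y² and gives linear equations (the radical axes):
449.0 x + 392.4 y = 16187.25
473.4 x + 588.0 y = 23080.10
Solving the 2×2 system: x ≈ 5.9, y ≈ 34.5 km.

5.9 km east, 34.5 km north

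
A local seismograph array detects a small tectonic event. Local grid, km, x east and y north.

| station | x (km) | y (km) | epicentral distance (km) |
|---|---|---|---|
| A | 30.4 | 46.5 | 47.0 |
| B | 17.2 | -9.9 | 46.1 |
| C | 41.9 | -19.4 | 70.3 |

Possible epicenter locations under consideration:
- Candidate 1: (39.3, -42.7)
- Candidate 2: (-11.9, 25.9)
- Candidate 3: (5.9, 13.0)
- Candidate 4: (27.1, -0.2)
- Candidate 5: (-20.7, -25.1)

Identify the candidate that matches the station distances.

For each candidate, compare |candidate − station| to the reported distance:
Candidate 1: residuals A 42.6, B 6.5, C 46.9 → max 46.9 km
Candidate 2: residuals A 0.0, B 0.0, C 0.0 → max 0.0 km
Candidate 3: residuals A 5.5, B 20.6, C 21.9 → max 21.9 km
Candidate 4: residuals A 0.2, B 32.2, C 46.1 → max 46.1 km
Candidate 5: residuals A 41.0, B 5.3, C 7.4 → max 41.0 km
Only Candidate 2 has all residuals ≈ 0.

Candidate 2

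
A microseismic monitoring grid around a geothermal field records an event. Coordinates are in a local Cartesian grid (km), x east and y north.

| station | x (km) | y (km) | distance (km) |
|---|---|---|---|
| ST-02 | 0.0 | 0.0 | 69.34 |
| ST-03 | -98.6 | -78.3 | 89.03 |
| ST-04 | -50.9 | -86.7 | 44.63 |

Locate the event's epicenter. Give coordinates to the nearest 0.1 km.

x ≈ -10.1 km, y ≈ -68.6 km

Circle about each station: x² + y² = 69.34²; (x + 98.6)² + (y + 78.3)² = 89.03²; (x + 50.9)² + (y + 86.7)² = 44.63².
Subtracting the ST-02 equation from the ST-03 and ST-04 equations removes the quadratic terms:
-197.2 x − 156.6 y = 12734.54
-101.8 x − 173.4 y = 12923.90
Solving the 2×2 system: x ≈ -10.1, y ≈ -68.6 km.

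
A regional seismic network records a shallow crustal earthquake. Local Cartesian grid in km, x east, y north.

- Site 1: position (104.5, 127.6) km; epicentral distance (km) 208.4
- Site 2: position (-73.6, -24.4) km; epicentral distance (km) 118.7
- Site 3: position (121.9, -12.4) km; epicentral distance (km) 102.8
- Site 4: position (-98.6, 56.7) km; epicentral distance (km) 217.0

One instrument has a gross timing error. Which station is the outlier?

Site 4

Solve using three stations at a time. Using Site 1, Site 2, Site 3 (subtract circle equations pairwise → linear system) gives (x, y) ≈ (36.3, -69.3).
Distances from that point to each station vs reported:
  Site 1: calculated 208.4 vs reported 208.4 → residual 0.0 km
  Site 2: calculated 118.7 vs reported 118.7 → residual 0.0 km
  Site 3: calculated 102.8 vs reported 102.8 → residual 0.0 km
  Site 4: calculated 184.6 vs reported 217.0 → residual 32.4 km
Site 1, Site 2, Site 3 are mutually consistent (residuals ≈ 0); Site 4 is off by 32.4 km.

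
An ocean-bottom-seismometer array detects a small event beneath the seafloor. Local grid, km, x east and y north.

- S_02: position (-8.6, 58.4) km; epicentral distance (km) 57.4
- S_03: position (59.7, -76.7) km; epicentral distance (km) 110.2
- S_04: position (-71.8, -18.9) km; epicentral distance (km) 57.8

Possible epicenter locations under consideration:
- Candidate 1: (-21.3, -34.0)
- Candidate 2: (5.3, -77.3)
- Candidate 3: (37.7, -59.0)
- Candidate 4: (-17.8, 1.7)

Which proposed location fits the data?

For each candidate, compare |candidate − station| to the reported distance:
Candidate 1: residuals S_02 35.9, S_03 18.6, S_04 5.1 → max 35.9 km
Candidate 2: residuals S_02 79.0, S_03 55.8, S_04 38.9 → max 79.0 km
Candidate 3: residuals S_02 68.8, S_03 82.0, S_04 58.8 → max 82.0 km
Candidate 4: residuals S_02 0.0, S_03 0.0, S_04 0.0 → max 0.0 km
Only Candidate 4 has all residuals ≈ 0.

Candidate 4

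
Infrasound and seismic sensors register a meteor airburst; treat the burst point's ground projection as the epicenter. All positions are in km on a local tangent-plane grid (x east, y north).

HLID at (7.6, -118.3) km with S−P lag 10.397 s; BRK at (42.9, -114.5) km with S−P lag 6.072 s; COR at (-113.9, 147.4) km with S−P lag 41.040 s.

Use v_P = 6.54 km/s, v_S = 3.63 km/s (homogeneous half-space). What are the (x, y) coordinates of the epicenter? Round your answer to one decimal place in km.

(92.4, -116.3)

Distance from S−P lag: d = Δt · v_P v_S / (v_P − v_S) = Δt · (6.54·3.63)/(6.54−3.63) ≈ 8.1581·Δt.
So d_HLID = 84.82, d_BRK = 49.54, d_COR = 334.81 km.
Circle about each station: (x − 7.6)² + (y + 118.3)² = 84.82²; (x − 42.9)² + (y + 114.5)² = 49.54²; (x + 113.9)² + (y − 147.4)² = 334.81².
Subtracting pairs of circle equations eliminates x²+y² and gives linear equations (the radical axes):
70.6 x + 7.6 y = 5638.23
-243.0 x + 531.4 y = -84255.98
Solving the 2×2 system: x ≈ 92.4, y ≈ -116.3 km.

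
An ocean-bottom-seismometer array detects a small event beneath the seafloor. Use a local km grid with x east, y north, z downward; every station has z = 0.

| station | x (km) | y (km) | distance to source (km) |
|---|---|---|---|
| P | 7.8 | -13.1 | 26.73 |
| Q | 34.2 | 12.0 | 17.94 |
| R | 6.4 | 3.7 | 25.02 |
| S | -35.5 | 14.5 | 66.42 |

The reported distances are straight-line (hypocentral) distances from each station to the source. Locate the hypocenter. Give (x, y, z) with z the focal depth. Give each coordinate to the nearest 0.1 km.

Each station gives a sphere (x−x_i)² + (y−y_i)² + z² = d_i² (stations at z=0).
Subtracting the P sphere from Q and R: z² cancels, leaving linear equations in x and y:
52.8 x + 50.2 y = 1473.84
-2.8 x + 33.6 y = -89.31
Solving: x ≈ 28.206, y ≈ -0.307 km (keep extra digits for the depth step; rounded: 28.2, -0.3).
Then from the P sphere: z² = 26.73² − (x − 7.8)² − (y + 13.1)² with x = 28.206, y = -0.307, so z ≈ 11.594 ≈ 11.6 km.

x ≈ 28.2 km, y ≈ -0.3 km, depth ≈ 11.6 km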